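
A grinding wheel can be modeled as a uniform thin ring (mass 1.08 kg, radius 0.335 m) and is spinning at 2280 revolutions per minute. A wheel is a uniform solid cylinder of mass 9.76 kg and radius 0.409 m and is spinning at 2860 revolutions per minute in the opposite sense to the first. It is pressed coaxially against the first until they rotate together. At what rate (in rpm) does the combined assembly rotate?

The coupling torques are internal; angular momentum about the shared axis is conserved.
Moments of inertia: I_A = (1.08)(0.335)² = 0.1212 kg·m²; I_B = ½(9.76)(0.409)² = 0.8163 kg·m².
Taking A's sense as positive: L = (0.1212)(2280) − (0.8163)(2860) = -2058 kg·m²·rpm.
Combined I = 0.1212 + 0.8163 = 0.9375 kg·m².
ω_f = L / I = -2058 / 0.9375 = -2196 rpm.

|ω_f| ≈ 2200 rpm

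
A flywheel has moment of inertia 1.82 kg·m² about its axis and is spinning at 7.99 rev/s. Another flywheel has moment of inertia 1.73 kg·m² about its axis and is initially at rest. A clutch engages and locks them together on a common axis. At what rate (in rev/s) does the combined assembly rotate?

The coupling torques are internal; angular momentum about the shared axis is conserved.
Taking A's sense as positive: L = (1.820)(7.99) = 14.54 kg·m²·rev/s.
Combined I = 1.820 + 1.730 = 3.550 kg·m².
ω_f = L / I = 14.54 / 3.550 = 4.096 rev/s.

|ω_f| ≈ 4.10 rev/s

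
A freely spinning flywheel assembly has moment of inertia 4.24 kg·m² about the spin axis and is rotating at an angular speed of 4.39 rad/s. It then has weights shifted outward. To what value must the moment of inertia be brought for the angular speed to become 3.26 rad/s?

Angular momentum about the spin axis is conserved since the torque about it is zero.
I₂ = I₁ω₁ / ω₂ = (4.24)(4.39) / (3.26) = 5.710 kg·m².

I₂ ≈ 5.71 kg·m²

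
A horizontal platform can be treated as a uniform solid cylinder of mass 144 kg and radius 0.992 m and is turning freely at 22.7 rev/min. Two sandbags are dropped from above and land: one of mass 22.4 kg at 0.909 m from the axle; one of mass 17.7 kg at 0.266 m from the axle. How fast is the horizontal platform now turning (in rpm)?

ω_f ≈ 17.7 rpm

No external torque acts about the axle; L_before = L_after.
I_p = ½(144)(0.992)² = 70.85 kg·m².
Added inertia Σmr² = (22.4)(0.909)² + (17.7)(0.266)² = 19.76 kg·m²; I_f = 70.85 + 19.76 = 90.61 kg·m².
ω_f = I_p ω_i / I_f = (70.85)(22.7) / 90.61 = 17.75 rpm.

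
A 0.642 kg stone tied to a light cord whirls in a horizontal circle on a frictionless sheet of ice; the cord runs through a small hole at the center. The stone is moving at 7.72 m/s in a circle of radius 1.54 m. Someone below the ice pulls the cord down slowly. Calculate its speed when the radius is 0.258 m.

v₂ ≈ 46.1 m/s

Central (radial) force ⇒ zero torque about the center ⇒ m v r is constant.
v₂ = v₁ r₁ / r₂ = (7.72)(1.54) / (0.258) = 46.08 m/s.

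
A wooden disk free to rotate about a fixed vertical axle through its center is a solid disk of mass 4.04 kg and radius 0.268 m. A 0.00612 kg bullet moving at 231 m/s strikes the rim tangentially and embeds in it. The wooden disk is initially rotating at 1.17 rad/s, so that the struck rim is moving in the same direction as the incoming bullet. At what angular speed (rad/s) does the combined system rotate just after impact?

|ω_f| ≈ 3.77 rad/s

About the axle the impulsive forces during the collision are internal, so angular momentum about that axis is conserved.
I_p = ½(4.04)(0.268)² = 0.1451 kg·m². Taking the sense of the bullet's angular momentum as positive, L_{bullet} = m v R = (0.00612)(231)(0.268) = 0.3789 kg·m²/s.
L_i = +I_p ω_p + m v R = +(0.1451)(1.17) + 0.3789 = 0.5486 kg·m²/s.
After sticking, I_f = I_p + m R² = 0.1451 + (0.00612)(0.268)² = 0.1455 kg·m².
ω_f = L_i / I_f = 0.5486 / 0.1455 = 3.770 rad/s.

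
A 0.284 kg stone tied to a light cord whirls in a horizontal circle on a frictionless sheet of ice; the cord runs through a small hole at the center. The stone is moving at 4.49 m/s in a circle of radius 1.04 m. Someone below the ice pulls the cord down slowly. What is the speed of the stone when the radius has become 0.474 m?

The only horizontal force on the mass is along the cord (radial), so it exerts no torque about the hole and angular momentum m v r is conserved.
v₂ = v₁ r₁ / r₂ = (4.49)(1.04) / (0.474) = 9.851 m/s.

v₂ ≈ 9.85 m/s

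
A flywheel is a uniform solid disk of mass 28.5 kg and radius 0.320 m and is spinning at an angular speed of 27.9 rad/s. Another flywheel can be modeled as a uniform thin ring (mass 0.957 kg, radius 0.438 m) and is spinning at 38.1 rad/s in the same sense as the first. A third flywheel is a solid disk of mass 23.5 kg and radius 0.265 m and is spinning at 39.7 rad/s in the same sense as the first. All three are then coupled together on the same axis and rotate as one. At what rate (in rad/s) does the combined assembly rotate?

The coupling torques are internal; angular momentum about the shared axis is conserved.
Moments of inertia: I_A = ½(28.5)(0.320)² = 1.459 kg·m²; I_B = (0.957)(0.438)² = 0.1836 kg·m²; I_C = ½(23.5)(0.265)² = 0.8251 kg·m².
Taking A's sense as positive: L = (1.459)(27.9) + (0.1836)(38.1) + (0.8251)(39.7) = 80.46 kg·m²·rad/s.
Combined I = 1.459 + 0.1836 + 0.8251 = 2.468 kg·m².
ω_f = L / I = 80.46 / 2.468 = 32.60 rad/s.

|ω_f| ≈ 32.6 rad/s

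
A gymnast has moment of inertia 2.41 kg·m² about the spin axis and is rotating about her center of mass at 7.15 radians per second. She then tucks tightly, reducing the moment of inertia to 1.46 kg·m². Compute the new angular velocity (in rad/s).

ω₂ ≈ 11.8 rad/s

Angular momentum about the spin axis is conserved since the torque about it is zero.
ω₂ = I₁ω₁ / I₂ = (2.410)(7.15 rad/s) / (1.460) = 11.80 rad/s.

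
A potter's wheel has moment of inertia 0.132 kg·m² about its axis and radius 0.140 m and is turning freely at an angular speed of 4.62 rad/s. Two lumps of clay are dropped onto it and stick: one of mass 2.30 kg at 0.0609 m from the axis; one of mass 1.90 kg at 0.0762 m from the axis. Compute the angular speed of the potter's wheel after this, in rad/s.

ω_f ≈ 4.02 rad/s

The added mass arrives with no angular momentum about the axis, and any external torque about the axis is negligible, so the system's angular momentum is conserved.
Added inertia Σmr² = (2.30)(0.0609)² + (1.90)(0.0762)² = 0.01956 kg·m²; I_f = 0.1320 + 0.01956 = 0.1516 kg·m².
ω_f = I_p ω_i / I_f = (0.1320)(4.62) / 0.1516 = 4.024 rad/s.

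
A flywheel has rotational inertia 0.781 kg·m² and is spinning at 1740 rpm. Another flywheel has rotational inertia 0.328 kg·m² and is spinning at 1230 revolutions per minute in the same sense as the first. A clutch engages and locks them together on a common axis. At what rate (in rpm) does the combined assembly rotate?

|ω_f| ≈ 1590 rpm

The coupling torques are internal; angular momentum about the shared axis is conserved.
Taking A's sense as positive: L = (0.7810)(1740) + (0.3280)(1230) = 1762 kg·m²·rpm.
Combined I = 0.7810 + 0.3280 = 1.109 kg·m².
ω_f = L / I = 1762 / 1.109 = 1589 rpm.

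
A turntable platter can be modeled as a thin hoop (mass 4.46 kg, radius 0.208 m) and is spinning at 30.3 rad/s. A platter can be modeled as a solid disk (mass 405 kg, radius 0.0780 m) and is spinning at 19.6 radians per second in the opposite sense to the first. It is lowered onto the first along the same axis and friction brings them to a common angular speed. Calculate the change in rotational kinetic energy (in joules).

No external torque acts about the common axis, so total angular momentum is conserved.
Moments of inertia: I_A = (4.46)(0.208)² = 0.1930 kg·m²; I_B = ½(405)(0.0780)² = 1.232 kg·m².
Taking A's sense as positive: L = (0.1930)(30.3) − (1.232)(19.6) = -18.30 kg·m²·rad/s.
Combined I = 0.1930 + 1.232 = 1.425 kg·m².
ω_f = L / I = -18.30 / 1.425 = -12.84 rad/s.
KE_i = ½ΣIω² = 325.2 J; KE_f = ½(1.425)(12.84)² = 117.5 J.

ΔKE ≈ -208 J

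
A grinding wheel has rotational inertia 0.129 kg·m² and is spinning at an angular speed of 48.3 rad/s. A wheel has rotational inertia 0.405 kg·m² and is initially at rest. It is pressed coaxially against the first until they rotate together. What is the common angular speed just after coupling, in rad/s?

|ω_f| ≈ 11.7 rad/s

No external torque acts about the common axis, so total angular momentum is conserved.
Taking A's sense as positive: L = (0.1290)(48.3) = 6.231 kg·m²·rad/s.
Combined I = 0.1290 + 0.4050 = 0.5340 kg·m².
ω_f = L / I = 6.231 / 0.5340 = 11.67 rad/s.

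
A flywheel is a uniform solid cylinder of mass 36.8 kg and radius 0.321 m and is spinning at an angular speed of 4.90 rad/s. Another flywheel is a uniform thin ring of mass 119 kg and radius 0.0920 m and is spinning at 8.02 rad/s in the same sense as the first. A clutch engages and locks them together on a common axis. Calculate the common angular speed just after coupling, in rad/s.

The coupling torques are internal; angular momentum about the shared axis is conserved.
Moments of inertia: I_A = ½(36.8)(0.321)² = 1.896 kg·m²; I_B = (119)(0.0920)² = 1.007 kg·m².
Taking A's sense as positive: L = (1.896)(4.90) + (1.007)(8.02) = 17.37 kg·m²·rad/s.
Combined I = 1.896 + 1.007 = 2.903 kg·m².
ω_f = L / I = 17.37 / 2.903 = 5.982 rad/s.

|ω_f| ≈ 5.98 rad/s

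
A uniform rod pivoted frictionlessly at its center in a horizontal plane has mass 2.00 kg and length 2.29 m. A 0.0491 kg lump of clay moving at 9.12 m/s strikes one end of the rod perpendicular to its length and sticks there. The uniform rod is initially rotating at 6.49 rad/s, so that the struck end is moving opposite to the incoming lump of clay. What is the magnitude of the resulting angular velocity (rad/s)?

The axle reaction passes through the pivot and exerts no torque about it; angular momentum about the pivot is conserved through the impact.
I_p = (1/12)(2.00)(2.29)² = 0.8740 kg·m². Taking the sense of the lump of clay's angular momentum as positive, L_{lump} = m v R = (0.0491)(9.12)(2.29/2) = 0.5127 kg·m²/s.
L_i = −I_p ω_p + m v R = −(0.8740)(6.49) + 0.5127 = -5.160 kg·m²/s.
After sticking, I_f = I_p + m R² = 0.8740 + (0.0491)(2.29/2)² = 0.9384 kg·m².
ω_f = L_i / I_f = -5.160 / 0.9384 = -5.498 rad/s.

|ω_f| ≈ 5.50 rad/s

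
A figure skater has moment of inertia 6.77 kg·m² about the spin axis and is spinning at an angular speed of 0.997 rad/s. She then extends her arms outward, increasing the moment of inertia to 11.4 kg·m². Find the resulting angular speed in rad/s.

ω₂ ≈ 0.592 rad/s

With no external torque about the axis, L is conserved: I₁ω₁ = I₂ω₂.
ω₂ = I₁ω₁ / I₂ = (6.770)(0.997 rad/s) / (11.40) = 0.5921 rad/s.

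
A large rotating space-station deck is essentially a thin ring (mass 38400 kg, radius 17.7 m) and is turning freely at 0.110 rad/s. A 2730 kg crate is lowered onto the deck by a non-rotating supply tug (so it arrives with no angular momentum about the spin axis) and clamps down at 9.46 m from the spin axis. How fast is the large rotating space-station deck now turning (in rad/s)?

No external torque acts about the spin axis; L_before = L_after.
I_p = (38400)(17.7)² = 1.203e+07 kg·m².
Added inertia Σmr² = (2730)(9.46)² = 2.443e+05 kg·m²; I_f = 1.203e+07 + 2.443e+05 = 1.227e+07 kg·m².
ω_f = I_p ω_i / I_f = (1.203e+07)(0.110) / 1.227e+07 = 0.1078 rad/s.

ω_f ≈ 0.108 rad/s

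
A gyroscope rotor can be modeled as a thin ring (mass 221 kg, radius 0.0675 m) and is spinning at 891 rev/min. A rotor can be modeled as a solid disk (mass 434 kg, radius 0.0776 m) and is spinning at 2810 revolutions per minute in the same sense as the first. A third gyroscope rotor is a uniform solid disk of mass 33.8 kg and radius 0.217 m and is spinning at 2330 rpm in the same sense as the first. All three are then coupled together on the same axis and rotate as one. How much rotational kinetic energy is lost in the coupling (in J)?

ΔKE lost ≈ 11900 J

The coupling torques are internal; angular momentum about the shared axis is conserved.
Moments of inertia: I_A = (221)(0.0675)² = 1.007 kg·m²; I_B = ½(434)(0.0776)² = 1.307 kg·m²; I_C = ½(33.8)(0.217)² = 0.7958 kg·m².
Taking A's sense as positive: L = (1.007)(891) + (1.307)(2810) + (0.7958)(2330) = 6423 kg·m²·rpm.
Combined I = 1.007 + 1.307 + 0.7958 = 3.109 kg·m².
ω_f = L / I = 6423 / 3.109 = 2066 rpm.
KE_i = ½ΣIω² = 84650 J; KE_f = ½(3.109)(216.3)² = 72750 J.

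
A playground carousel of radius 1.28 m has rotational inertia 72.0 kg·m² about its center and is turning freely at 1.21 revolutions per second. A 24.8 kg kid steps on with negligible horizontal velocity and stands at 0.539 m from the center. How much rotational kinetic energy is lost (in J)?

energy lost ≈ 189 J

No external torque acts about the center; L_before = L_after.
Added inertia Σmr² = (24.8)(0.539)² = 7.205 kg·m²; I_f = 72.00 + 7.205 = 79.20 kg·m².
ω_f = I_p ω_i / I_f = (72.00)(1.21) / 79.20 = 1.100 rev/s.
KE_i = ½(72.00)(7.603 rad/s)² = 2081 J; KE_f = ½(79.20)(6.911)² = 1892 J.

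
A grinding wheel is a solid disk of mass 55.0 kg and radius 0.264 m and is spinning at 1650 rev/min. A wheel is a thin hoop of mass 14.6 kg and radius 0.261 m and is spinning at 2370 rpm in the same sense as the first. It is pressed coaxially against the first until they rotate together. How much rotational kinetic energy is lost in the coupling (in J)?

ΔKE lost ≈ 1860 J

The coupling torques are internal; angular momentum about the shared axis is conserved.
Moments of inertia: I_A = ½(55.0)(0.264)² = 1.917 kg·m²; I_B = (14.6)(0.261)² = 0.9946 kg·m².
Taking A's sense as positive: L = (1.917)(1650) + (0.9946)(2370) = 5520 kg·m²·rpm.
Combined I = 1.917 + 0.9946 = 2.911 kg·m².
ω_f = L / I = 5520 / 2.911 = 1896 rpm.
KE_i = ½ΣIω² = 59240 J; KE_f = ½(2.911)(198.5)² = 57380 J.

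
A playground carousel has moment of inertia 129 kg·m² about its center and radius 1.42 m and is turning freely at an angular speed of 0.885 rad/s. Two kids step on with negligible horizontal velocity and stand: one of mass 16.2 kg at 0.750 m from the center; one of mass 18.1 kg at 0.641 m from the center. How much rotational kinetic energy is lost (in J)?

No external torque acts about the center; L_before = L_after.
Added inertia Σmr² = (16.2)(0.750)² + (18.1)(0.641)² = 16.55 kg·m²; I_f = 129.0 + 16.55 = 145.5 kg·m².
ω_f = I_p ω_i / I_f = (129.0)(0.885) / 145.5 = 0.7844 rad/s.
KE_i = ½(129.0)(0.8850 rad/s)² = 50.52 J; KE_f = ½(145.5)(0.7844)² = 44.77 J.

energy lost ≈ 5.74 J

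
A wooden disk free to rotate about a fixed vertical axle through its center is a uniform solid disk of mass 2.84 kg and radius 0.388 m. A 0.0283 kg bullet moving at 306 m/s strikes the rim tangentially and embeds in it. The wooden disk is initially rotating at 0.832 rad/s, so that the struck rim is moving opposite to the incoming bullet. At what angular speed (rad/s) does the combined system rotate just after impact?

|ω_f| ≈ 14.6 rad/s

About the axle the impulsive forces during the collision are internal, so angular momentum about that axis is conserved.
I_p = ½(2.84)(0.388)² = 0.2138 kg·m². Taking the sense of the bullet's angular momentum as positive, L_{bullet} = m v R = (0.0283)(306)(0.388) = 3.360 kg·m²/s.
L_i = −I_p ω_p + m v R = −(0.2138)(0.832) + 3.360 = 3.182 kg·m²/s.
After sticking, I_f = I_p + m R² = 0.2138 + (0.0283)(0.388)² = 0.2180 kg·m².
ω_f = L_i / I_f = 3.182 / 0.2180 = 14.59 rad/s.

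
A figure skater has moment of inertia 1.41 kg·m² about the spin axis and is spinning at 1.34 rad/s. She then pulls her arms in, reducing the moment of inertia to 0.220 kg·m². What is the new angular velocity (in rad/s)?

ω₂ ≈ 8.59 rad/s

Angular momentum about the spin axis is conserved since the torque about it is zero.
ω₂ = I₁ω₁ / I₂ = (1.410)(1.34 rad/s) / (0.2200) = 8.588 rad/s.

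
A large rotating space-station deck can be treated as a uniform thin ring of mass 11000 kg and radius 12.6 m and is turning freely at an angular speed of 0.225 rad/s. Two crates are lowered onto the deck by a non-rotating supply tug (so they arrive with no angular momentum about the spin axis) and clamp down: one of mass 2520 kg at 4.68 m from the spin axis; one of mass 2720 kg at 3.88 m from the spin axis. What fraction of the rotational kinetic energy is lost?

The added mass arrives with no angular momentum about the spin axis, and any external torque about the spin axis is negligible, so the system's angular momentum is conserved.
I_p = (11000)(12.6)² = 1.746e+06 kg·m².
Added inertia Σmr² = (2520)(4.68)² + (2720)(3.88)² = 96140 kg·m²; I_f = 1.746e+06 + 96140 = 1.843e+06 kg·m².
ω_f = I_p ω_i / I_f = (1.746e+06)(0.225) / 1.843e+06 = 0.2133 rad/s.
KE_i = ½(1.746e+06)(0.2250 rad/s)² = 44200 J; KE_f = ½(1.843e+06)(0.2133)² = 41900 J.
Fraction lost = 0.05218.

fraction ≈ 0.0522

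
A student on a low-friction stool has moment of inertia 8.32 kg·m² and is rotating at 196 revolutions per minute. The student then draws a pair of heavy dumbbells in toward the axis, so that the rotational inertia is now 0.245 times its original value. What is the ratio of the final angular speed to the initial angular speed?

With no external torque about the axis, L is conserved: I₁ω₁ = I₂ω₂.
I₂ = 0.245 × 8.32 = 2.038 kg·m².
ω₂/ω₁ = I₁/I₂ = 8.320 / 2.038 = 4.082.

ω₂/ω₁ ≈ 4.08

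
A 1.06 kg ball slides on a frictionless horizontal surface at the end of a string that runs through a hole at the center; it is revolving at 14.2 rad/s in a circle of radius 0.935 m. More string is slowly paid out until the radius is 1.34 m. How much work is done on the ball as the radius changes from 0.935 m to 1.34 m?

W ≈ -47.9 J

No torque about the axis ⇒ m r₁² ω₁ = m r₂² ω₂.
ω₂ = ω₁ (r₁/r₂)² = (14.2)(0.935/1.34)² = 6.914 rad/s.
W = ΔKE = ½m(v₂² − v₁²) = -47.94 J.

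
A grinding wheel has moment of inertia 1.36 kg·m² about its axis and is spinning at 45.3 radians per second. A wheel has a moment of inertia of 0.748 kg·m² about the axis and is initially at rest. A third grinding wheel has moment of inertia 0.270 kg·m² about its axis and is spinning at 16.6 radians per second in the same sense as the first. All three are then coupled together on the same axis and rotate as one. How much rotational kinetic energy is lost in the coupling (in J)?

No external torque acts about the common axis, so total angular momentum is conserved.
Taking A's sense as positive: L = (1.360)(45.3) + (0.2700)(16.6) = 66.09 kg·m²·rad/s.
Combined I = 1.360 + 0.7480 + 0.2700 = 2.378 kg·m².
ω_f = L / I = 66.09 / 2.378 = 27.79 rad/s.
KE_i = ½ΣIω² = 1433 J; KE_f = ½(2.378)(27.79)² = 918.4 J.

ΔKE lost ≈ 514 J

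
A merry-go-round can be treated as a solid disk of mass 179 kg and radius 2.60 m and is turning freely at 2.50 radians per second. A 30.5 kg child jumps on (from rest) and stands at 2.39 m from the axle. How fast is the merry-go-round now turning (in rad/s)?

The added mass arrives with no angular momentum about the axle, and any external torque about the axle is negligible, so the system's angular momentum is conserved.
I_p = ½(179)(2.60)² = 605.0 kg·m².
Added inertia Σmr² = (30.5)(2.39)² = 174.2 kg·m²; I_f = 605.0 + 174.2 = 779.2 kg·m².
ω_f = I_p ω_i / I_f = (605.0)(2.50) / 779.2 = 1.941 rad/s.

ω_f ≈ 1.94 rad/s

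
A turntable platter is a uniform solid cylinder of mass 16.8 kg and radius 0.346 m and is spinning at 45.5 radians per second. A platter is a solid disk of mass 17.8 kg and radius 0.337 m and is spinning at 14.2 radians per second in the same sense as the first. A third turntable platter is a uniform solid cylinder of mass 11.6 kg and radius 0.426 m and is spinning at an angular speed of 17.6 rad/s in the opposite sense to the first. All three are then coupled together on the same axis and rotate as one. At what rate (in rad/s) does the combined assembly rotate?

No external torque acts about the common axis, so total angular momentum is conserved.
Moments of inertia: I_A = ½(16.8)(0.346)² = 1.006 kg·m²; I_B = ½(17.8)(0.337)² = 1.011 kg·m²; I_C = ½(11.6)(0.426)² = 1.053 kg·m².
Taking A's sense as positive: L = (1.006)(45.5) + (1.011)(14.2) − (1.053)(17.6) = 41.58 kg·m²·rad/s.
Combined I = 1.006 + 1.011 + 1.053 = 3.069 kg·m².
ω_f = L / I = 41.58 / 3.069 = 13.55 rad/s.

|ω_f| ≈ 13.5 rad/s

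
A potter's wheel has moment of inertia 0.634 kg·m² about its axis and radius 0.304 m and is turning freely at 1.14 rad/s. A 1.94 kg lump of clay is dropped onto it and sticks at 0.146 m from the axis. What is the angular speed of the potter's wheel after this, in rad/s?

ω_f ≈ 1.07 rad/s

The added mass arrives with no angular momentum about the axis, and any external torque about the axis is negligible, so the system's angular momentum is conserved.
Added inertia Σmr² = (1.94)(0.146)² = 0.04135 kg·m²; I_f = 0.6340 + 0.04135 = 0.6754 kg·m².
ω_f = I_p ω_i / I_f = (0.6340)(1.14) / 0.6754 = 1.070 rad/s.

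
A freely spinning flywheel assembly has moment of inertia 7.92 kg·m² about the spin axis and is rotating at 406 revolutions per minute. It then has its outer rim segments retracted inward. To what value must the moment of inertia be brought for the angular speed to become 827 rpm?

I₂ ≈ 3.89 kg·m²

No external torque acts about the spin axis, so angular momentum is conserved.
I₂ = I₁ω₁ / ω₂ = (7.92)(406) / (827) = 3.888 kg·m².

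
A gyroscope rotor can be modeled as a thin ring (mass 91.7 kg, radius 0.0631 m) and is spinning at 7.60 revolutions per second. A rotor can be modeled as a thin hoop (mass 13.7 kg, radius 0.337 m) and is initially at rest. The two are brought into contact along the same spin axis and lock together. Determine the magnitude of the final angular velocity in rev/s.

No external torque acts about the common axis, so total angular momentum is conserved.
Moments of inertia: I_A = (91.7)(0.0631)² = 0.3651 kg·m²; I_B = (13.7)(0.337)² = 1.556 kg·m².
Taking A's sense as positive: L = (0.3651)(7.60) = 2.775 kg·m²·rev/s.
Combined I = 0.3651 + 1.556 = 1.921 kg·m².
ω_f = L / I = 2.775 / 1.921 = 1.444 rev/s.

|ω_f| ≈ 1.44 rev/s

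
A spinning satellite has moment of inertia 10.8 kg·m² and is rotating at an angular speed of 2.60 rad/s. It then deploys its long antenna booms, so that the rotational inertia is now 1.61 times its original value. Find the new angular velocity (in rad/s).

ω₂ ≈ 1.61 rad/s

Angular momentum about the spin axis is conserved since the torque about it is zero.
I₂ = 1.61 × 10.8 = 17.39 kg·m².
ω₂ = I₁ω₁ / I₂ = (10.80)(2.60 rad/s) / (17.39) = 1.615 rad/s.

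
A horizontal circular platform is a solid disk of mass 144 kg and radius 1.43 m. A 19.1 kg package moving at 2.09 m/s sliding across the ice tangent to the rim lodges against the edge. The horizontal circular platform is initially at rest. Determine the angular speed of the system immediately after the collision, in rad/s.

|ω_f| ≈ 0.306 rad/s

About the central axle the impulsive forces during the collision are internal, so angular momentum about that axis is conserved.
I_p = ½(144)(1.43)² = 147.2 kg·m². Taking the sense of the package's angular momentum as positive, L_{package} = m v R = (19.1)(2.09)(1.43) = 57.08 kg·m²/s.
L_i = 0 + 57.08 = 57.08 kg·m²/s.
After sticking, I_f = I_p + m R² = 147.2 + (19.1)(1.43)² = 186.3 kg·m².
ω_f = L_i / I_f = 57.08 / 186.3 = 0.3064 rad/s.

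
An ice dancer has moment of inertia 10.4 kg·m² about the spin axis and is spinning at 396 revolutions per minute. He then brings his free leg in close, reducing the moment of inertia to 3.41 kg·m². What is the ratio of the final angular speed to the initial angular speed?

ω₂/ω₁ ≈ 3.05

With no external torque about the axis, L is conserved: I₁ω₁ = I₂ω₂.
ω₂/ω₁ = I₁/I₂ = 10.40 / 3.410 = 3.050.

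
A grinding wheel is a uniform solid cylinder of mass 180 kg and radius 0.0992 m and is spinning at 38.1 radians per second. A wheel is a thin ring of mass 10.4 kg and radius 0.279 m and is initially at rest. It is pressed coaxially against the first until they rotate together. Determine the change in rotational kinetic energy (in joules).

ΔKE ≈ -307 J

The coupling torques are internal; angular momentum about the shared axis is conserved.
Moments of inertia: I_A = ½(180)(0.0992)² = 0.8857 kg·m²; I_B = (10.4)(0.279)² = 0.8095 kg·m².
Taking A's sense as positive: L = (0.8857)(38.1) = 33.74 kg·m²·rad/s.
Combined I = 0.8857 + 0.8095 = 1.695 kg·m².
ω_f = L / I = 33.74 / 1.695 = 19.91 rad/s.
KE_i = ½ΣIω² = 642.8 J; KE_f = ½(1.695)(19.91)² = 335.8 J.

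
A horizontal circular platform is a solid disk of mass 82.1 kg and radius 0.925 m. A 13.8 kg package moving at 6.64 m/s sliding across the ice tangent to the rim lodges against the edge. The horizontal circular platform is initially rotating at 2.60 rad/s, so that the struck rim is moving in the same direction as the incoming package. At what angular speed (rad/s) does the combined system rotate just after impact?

|ω_f| ≈ 3.75 rad/s

About the central axle the impulsive forces during the collision are internal, so angular momentum about that axis is conserved.
I_p = ½(82.1)(0.925)² = 35.12 kg·m². Taking the sense of the package's angular momentum as positive, L_{package} = m v R = (13.8)(6.64)(0.925) = 84.76 kg·m²/s.
L_i = +I_p ω_p + m v R = +(35.12)(2.60) + 84.76 = 176.1 kg·m²/s.
After sticking, I_f = I_p + m R² = 35.12 + (13.8)(0.925)² = 46.93 kg·m².
ω_f = L_i / I_f = 176.1 / 46.93 = 3.752 rad/s.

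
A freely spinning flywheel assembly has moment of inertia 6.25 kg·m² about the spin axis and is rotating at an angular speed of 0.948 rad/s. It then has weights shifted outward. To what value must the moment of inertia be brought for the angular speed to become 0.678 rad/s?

I₂ ≈ 8.74 kg·m²

Angular momentum about the spin axis is conserved since the torque about it is zero.
I₂ = I₁ω₁ / ω₂ = (6.25)(0.948) / (0.678) = 8.739 kg·m².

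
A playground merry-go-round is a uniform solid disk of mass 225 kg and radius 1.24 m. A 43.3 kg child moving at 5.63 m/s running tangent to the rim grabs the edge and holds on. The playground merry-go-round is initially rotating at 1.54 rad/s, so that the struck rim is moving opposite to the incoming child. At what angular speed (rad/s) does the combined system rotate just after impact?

|ω_f| ≈ 0.150 rad/s

About the axle the impulsive forces during the collision are internal, so angular momentum about that axis is conserved.
I_p = ½(225)(1.24)² = 173.0 kg·m². Taking the sense of the child's angular momentum as positive, L_{child} = m v R = (43.3)(5.63)(1.24) = 302.3 kg·m²/s.
L_i = −I_p ω_p + m v R = −(173.0)(1.54) + 302.3 = 35.90 kg·m²/s.
After sticking, I_f = I_p + m R² = 173.0 + (43.3)(1.24)² = 239.6 kg·m².
ω_f = L_i / I_f = 35.90 / 239.6 = 0.1498 rad/s.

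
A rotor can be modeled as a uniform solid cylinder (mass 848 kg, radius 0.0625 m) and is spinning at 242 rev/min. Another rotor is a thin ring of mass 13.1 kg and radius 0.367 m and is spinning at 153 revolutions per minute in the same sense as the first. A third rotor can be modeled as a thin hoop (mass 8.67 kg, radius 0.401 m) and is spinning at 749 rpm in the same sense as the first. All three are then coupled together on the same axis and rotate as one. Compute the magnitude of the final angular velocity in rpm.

|ω_f| ≈ 356 rpm

No external torque acts about the common axis, so total angular momentum is conserved.
Moments of inertia: I_A = ½(848)(0.0625)² = 1.656 kg·m²; I_B = (13.1)(0.367)² = 1.764 kg·m²; I_C = (8.67)(0.401)² = 1.394 kg·m².
Taking A's sense as positive: L = (1.656)(242) + (1.764)(153) + (1.394)(749) = 1715 kg·m²·rpm.
Combined I = 1.656 + 1.764 + 1.394 = 4.815 kg·m².
ω_f = L / I = 1715 / 4.815 = 356.2 rpm.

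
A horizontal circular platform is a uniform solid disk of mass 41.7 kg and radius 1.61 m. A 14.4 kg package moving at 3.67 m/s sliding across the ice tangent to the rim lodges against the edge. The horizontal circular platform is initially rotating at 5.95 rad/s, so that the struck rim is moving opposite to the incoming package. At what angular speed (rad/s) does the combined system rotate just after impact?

|ω_f| ≈ 2.59 rad/s

About the central axle the impulsive forces during the collision are internal, so angular momentum about that axis is conserved.
I_p = ½(41.7)(1.61)² = 54.05 kg·m². Taking the sense of the package's angular momentum as positive, L_{package} = m v R = (14.4)(3.67)(1.61) = 85.09 kg·m²/s.
L_i = −I_p ω_p + m v R = −(54.05)(5.95) + 85.09 = -236.5 kg·m²/s.
After sticking, I_f = I_p + m R² = 54.05 + (14.4)(1.61)² = 91.37 kg·m².
ω_f = L_i / I_f = -236.5 / 91.37 = -2.588 rad/s.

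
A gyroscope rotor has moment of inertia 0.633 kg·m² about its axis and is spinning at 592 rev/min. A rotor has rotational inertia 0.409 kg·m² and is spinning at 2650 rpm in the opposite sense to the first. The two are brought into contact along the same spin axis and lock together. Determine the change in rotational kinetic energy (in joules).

ΔKE ≈ -14300 J

The coupling torques are internal; angular momentum about the shared axis is conserved.
Taking A's sense as positive: L = (0.6330)(592) − (0.4090)(2650) = -709.1 kg·m²·rpm.
Combined I = 0.6330 + 0.4090 = 1.042 kg·m².
ω_f = L / I = -709.1 / 1.042 = -680.5 rpm.
KE_i = ½ΣIω² = 16970 J; KE_f = ½(1.042)(71.27)² = 2646 J.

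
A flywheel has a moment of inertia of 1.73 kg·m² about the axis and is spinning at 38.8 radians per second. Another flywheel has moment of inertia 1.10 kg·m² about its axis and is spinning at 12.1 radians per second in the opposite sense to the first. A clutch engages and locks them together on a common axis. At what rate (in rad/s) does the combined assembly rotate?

|ω_f| ≈ 19.0 rad/s

No external torque acts about the common axis, so total angular momentum is conserved.
Taking A's sense as positive: L = (1.730)(38.8) − (1.100)(12.1) = 53.81 kg·m²·rad/s.
Combined I = 1.730 + 1.100 = 2.830 kg·m².
ω_f = L / I = 53.81 / 2.830 = 19.02 rad/s.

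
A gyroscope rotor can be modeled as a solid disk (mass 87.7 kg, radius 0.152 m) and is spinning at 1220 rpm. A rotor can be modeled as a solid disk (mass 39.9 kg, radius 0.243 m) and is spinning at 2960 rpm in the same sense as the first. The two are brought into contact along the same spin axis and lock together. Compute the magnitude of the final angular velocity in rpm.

The coupling torques are internal; angular momentum about the shared axis is conserved.
Moments of inertia: I_A = ½(87.7)(0.152)² = 1.013 kg·m²; I_B = ½(39.9)(0.243)² = 1.178 kg·m².
Taking A's sense as positive: L = (1.013)(1220) + (1.178)(2960) = 4723 kg·m²·rpm.
Combined I = 1.013 + 1.178 = 2.191 kg·m².
ω_f = L / I = 4723 / 2.191 = 2155 rpm.

|ω_f| ≈ 2160 rpm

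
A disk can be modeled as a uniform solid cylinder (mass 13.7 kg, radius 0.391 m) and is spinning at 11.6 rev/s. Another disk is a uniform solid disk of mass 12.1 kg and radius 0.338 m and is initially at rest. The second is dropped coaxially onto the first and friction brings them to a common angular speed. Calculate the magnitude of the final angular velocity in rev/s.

No external torque acts about the common axis, so total angular momentum is conserved.
Moments of inertia: I_A = ½(13.7)(0.391)² = 1.047 kg·m²; I_B = ½(12.1)(0.338)² = 0.6912 kg·m².
Taking A's sense as positive: L = (1.047)(11.6) = 12.15 kg·m²·rev/s.
Combined I = 1.047 + 0.6912 = 1.738 kg·m².
ω_f = L / I = 12.15 / 1.738 = 6.988 rev/s.

|ω_f| ≈ 6.99 rev/s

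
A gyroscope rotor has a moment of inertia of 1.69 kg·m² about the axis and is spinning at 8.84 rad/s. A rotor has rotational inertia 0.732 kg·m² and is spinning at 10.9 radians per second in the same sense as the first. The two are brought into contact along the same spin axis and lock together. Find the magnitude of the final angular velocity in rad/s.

The coupling torques are internal; angular momentum about the shared axis is conserved.
Taking A's sense as positive: L = (1.690)(8.84) + (0.7320)(10.9) = 22.92 kg·m²·rad/s.
Combined I = 1.690 + 0.7320 = 2.422 kg·m².
ω_f = L / I = 22.92 / 2.422 = 9.463 rad/s.

|ω_f| ≈ 9.46 rad/s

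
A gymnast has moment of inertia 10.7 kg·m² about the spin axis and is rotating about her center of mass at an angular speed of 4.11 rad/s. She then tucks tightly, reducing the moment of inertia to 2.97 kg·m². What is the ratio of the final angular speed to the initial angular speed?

ω₂/ω₁ ≈ 3.60

No external torque acts about the spin axis, so angular momentum is conserved.
ω₂/ω₁ = I₁/I₂ = 10.70 / 2.970 = 3.603.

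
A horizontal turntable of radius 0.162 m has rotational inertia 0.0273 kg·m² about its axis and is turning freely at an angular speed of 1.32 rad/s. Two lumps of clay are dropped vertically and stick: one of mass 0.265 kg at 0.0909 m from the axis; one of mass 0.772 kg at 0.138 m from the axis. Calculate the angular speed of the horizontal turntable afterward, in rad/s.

No external torque acts about the axis; L_before = L_after.
Added inertia Σmr² = (0.265)(0.0909)² + (0.772)(0.138)² = 0.01689 kg·m²; I_f = 0.02730 + 0.01689 = 0.04419 kg·m².
ω_f = I_p ω_i / I_f = (0.02730)(1.32) / 0.04419 = 0.8154 rad/s.

ω_f ≈ 0.815 rad/s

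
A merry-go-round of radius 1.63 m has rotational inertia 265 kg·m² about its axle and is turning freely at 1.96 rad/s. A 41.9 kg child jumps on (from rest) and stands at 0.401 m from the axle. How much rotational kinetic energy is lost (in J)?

energy lost ≈ 12.6 J

The added mass arrives with no angular momentum about the axle, and any external torque about the axle is negligible, so the system's angular momentum is conserved.
Added inertia Σmr² = (41.9)(0.401)² = 6.738 kg·m²; I_f = 265.0 + 6.738 = 271.7 kg·m².
ω_f = I_p ω_i / I_f = (265.0)(1.96) / 271.7 = 1.911 rad/s.
KE_i = ½(265.0)(1.960 rad/s)² = 509.0 J; KE_f = ½(271.7)(1.911)² = 496.4 J.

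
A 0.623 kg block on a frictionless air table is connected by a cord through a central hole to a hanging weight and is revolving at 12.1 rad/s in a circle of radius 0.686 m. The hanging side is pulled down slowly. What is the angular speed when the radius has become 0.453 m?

ω₂ ≈ 27.7 rad/s

No torque about the axis ⇒ m r₁² ω₁ = m r₂² ω₂.
ω₂ = ω₁ (r₁/r₂)² = (12.1)(0.686/0.453)² = 27.75 rad/s.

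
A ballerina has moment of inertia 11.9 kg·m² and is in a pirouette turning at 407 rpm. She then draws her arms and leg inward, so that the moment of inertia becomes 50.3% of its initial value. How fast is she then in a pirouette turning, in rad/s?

ω₂ ≈ 84.7 rad/s

With no external torque about the axis, L is conserved: I₁ω₁ = I₂ω₂.
I₂ = 0.503 × 11.9 = 5.986 kg·m².
ω₂ = I₁ω₁ / I₂ = (11.90)(407 rpm) / (5.986) = 809.1 rpm = 84.73 rad/s.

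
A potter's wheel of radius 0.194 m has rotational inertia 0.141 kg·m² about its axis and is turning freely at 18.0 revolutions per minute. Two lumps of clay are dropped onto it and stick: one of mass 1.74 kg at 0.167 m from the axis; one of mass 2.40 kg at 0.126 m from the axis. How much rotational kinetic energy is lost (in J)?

energy lost ≈ 0.0953 J

The added mass arrives with no angular momentum about the axis, and any external torque about the axis is negligible, so the system's angular momentum is conserved.
Added inertia Σmr² = (1.74)(0.167)² + (2.40)(0.126)² = 0.08663 kg·m²; I_f = 0.1410 + 0.08663 = 0.2276 kg·m².
ω_f = I_p ω_i / I_f = (0.1410)(18.0) / 0.2276 = 11.15 rpm.
KE_i = ½(0.1410)(1.885 rad/s)² = 0.2505 J; KE_f = ½(0.2276)(1.168)² = 0.1552 J.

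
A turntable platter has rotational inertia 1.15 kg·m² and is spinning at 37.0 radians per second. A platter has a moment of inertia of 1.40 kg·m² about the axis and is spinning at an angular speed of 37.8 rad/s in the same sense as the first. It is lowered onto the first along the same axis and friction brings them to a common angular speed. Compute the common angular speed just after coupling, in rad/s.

|ω_f| ≈ 37.4 rad/s

No external torque acts about the common axis, so total angular momentum is conserved.
Taking A's sense as positive: L = (1.150)(37.0) + (1.400)(37.8) = 95.47 kg·m²·rad/s.
Combined I = 1.150 + 1.400 = 2.550 kg·m².
ω_f = L / I = 95.47 / 2.550 = 37.44 rad/s.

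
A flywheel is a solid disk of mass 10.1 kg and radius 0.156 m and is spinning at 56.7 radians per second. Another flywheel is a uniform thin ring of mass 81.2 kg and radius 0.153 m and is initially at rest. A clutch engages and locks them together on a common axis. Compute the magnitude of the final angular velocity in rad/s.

The coupling torques are internal; angular momentum about the shared axis is conserved.
Moments of inertia: I_A = ½(10.1)(0.156)² = 0.1229 kg·m²; I_B = (81.2)(0.153)² = 1.901 kg·m².
Taking A's sense as positive: L = (0.1229)(56.7) = 6.968 kg·m²·rad/s.
Combined I = 0.1229 + 1.901 = 2.024 kg·m².
ω_f = L / I = 6.968 / 2.024 = 3.443 rad/s.

|ω_f| ≈ 3.44 rad/s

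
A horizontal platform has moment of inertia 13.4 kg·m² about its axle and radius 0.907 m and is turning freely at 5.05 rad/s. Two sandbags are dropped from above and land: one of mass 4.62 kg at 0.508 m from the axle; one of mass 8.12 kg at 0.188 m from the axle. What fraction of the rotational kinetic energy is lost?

fraction ≈ 0.0994

No external torque acts about the axle; L_before = L_after.
Added inertia Σmr² = (4.62)(0.508)² + (8.12)(0.188)² = 1.479 kg·m²; I_f = 13.40 + 1.479 = 14.88 kg·m².
ω_f = I_p ω_i / I_f = (13.40)(5.05) / 14.88 = 4.548 rad/s.
KE_i = ½(13.40)(5.050 rad/s)² = 170.9 J; KE_f = ½(14.88)(4.548)² = 153.9 J.
Fraction lost = 0.09942.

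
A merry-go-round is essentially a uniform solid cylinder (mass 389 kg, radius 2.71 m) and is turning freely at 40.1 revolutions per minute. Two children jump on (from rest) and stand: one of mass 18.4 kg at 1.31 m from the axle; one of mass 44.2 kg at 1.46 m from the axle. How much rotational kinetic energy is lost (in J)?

energy lost ≈ 1020 J

No external torque acts about the axle; L_before = L_after.
I_p = ½(389)(2.71)² = 1428 kg·m².
Added inertia Σmr² = (18.4)(1.31)² + (44.2)(1.46)² = 125.8 kg·m²; I_f = 1428 + 125.8 = 1554 kg·m².
ω_f = I_p ω_i / I_f = (1428)(40.1) / 1554 = 36.85 rpm.
KE_i = ½(1428)(4.199 rad/s)² = 12590 J; KE_f = ½(1554)(3.859)² = 11570 J.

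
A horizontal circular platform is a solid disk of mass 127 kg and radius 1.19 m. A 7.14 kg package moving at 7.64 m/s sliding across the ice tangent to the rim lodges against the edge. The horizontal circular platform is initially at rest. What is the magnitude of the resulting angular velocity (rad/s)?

About the central axle the impulsive forces during the collision are internal, so angular momentum about that axis is conserved.
I_p = ½(127)(1.19)² = 89.92 kg·m². Taking the sense of the package's angular momentum as positive, L_{package} = m v R = (7.14)(7.64)(1.19) = 64.91 kg·m²/s.
L_i = 0 + 64.91 = 64.91 kg·m²/s.
After sticking, I_f = I_p + m R² = 89.92 + (7.14)(1.19)² = 100.0 kg·m².
ω_f = L_i / I_f = 64.91 / 100.0 = 0.6489 rad/s.

|ω_f| ≈ 0.649 rad/s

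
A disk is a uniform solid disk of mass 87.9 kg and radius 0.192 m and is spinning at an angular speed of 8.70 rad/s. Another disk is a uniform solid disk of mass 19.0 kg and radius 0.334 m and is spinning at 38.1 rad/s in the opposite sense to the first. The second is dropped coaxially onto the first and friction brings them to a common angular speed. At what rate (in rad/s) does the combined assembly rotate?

The coupling torques are internal; angular momentum about the shared axis is conserved.
Moments of inertia: I_A = ½(87.9)(0.192)² = 1.620 kg·m²; I_B = ½(19.0)(0.334)² = 1.060 kg·m².
Taking A's sense as positive: L = (1.620)(8.70) − (1.060)(38.1) = -26.28 kg·m²·rad/s.
Combined I = 1.620 + 1.060 = 2.680 kg·m².
ω_f = L / I = -26.28 / 2.680 = -9.807 rad/s.

|ω_f| ≈ 9.81 rad/s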